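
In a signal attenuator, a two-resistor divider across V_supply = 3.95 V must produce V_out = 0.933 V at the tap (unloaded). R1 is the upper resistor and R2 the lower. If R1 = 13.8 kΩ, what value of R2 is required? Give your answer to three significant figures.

Required fraction k = V_out/V_supply = 0.2362.
So R2 = R1 · V_out/(V_supply − V_out) = 13.8 × 0.933/(3.95 − 0.933) = 13.8 × 0.3092 = 4.268 kΩ.

R2 ≈ 4.27 kΩ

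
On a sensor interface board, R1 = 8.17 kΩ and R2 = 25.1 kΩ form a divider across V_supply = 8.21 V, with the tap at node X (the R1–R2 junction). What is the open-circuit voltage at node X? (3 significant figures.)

V_th ≈ 6.19 V

V_th is the unloaded tap voltage: V_supply · R2/(R1+R2) = 8.21 × 0.7544 = 6.194 V.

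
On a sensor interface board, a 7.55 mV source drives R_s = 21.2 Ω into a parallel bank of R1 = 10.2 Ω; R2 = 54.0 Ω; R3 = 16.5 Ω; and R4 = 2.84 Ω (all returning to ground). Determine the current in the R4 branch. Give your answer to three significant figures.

Combine the parallel branches: R_p = (1/10.2 + 1/54.0 + 1/16.5 + 1/2.84)⁻¹ = 1.889 Ω.
V_A by voltage divider: V_A = 7.55 × 1.889/(21.2 + 1.889) = 0.6178 mV.
I(R4) = V_A / R4 = 0.6178/2.84 = 0.2175 mA.
(Equivalently: I_total = 0.3270 mA, then current-divider fraction G_k/ΣG = 0.6653.)

I ≈ 0.218 mA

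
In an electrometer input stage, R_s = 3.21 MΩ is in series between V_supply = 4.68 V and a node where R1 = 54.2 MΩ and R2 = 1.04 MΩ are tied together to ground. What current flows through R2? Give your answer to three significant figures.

I ≈ 1.09 µA

Equivalent of the parallel group: R_p = 1.020 MΩ.
V_A = 4.68 × 1.020/4.230 = 1.129 V.
Branch current I = V_A/R2 = 1.129/1.04 = 1.085 µA.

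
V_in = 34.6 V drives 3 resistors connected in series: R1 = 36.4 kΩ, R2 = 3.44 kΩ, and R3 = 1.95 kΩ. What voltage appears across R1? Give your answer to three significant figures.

V ≈ 30.1 V

Series total: ΣR = 36.4 + 3.44 + 1.95 = 41.79 kΩ.
By the voltage-divider rule, V = 34.6 × 36.40/41.79 = 30.14 V.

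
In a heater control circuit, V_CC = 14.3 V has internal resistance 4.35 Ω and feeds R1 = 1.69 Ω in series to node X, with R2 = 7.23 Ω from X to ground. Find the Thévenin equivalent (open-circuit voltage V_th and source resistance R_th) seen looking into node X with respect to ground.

R1' = 4.35 + 1.69 = 6.040 Ω (source resistance + R1).
V_th is the unloaded tap voltage: V_CC · R2/(R1'+R2) = 14.3 × 0.5448 = 7.791 V.
Zeroing V_CC shorts the top of R1' to ground, so R_th = R1' ‖ R2 = 3.291 Ω.

V_th ≈ 7.79 V, R_th ≈ 3.29 Ω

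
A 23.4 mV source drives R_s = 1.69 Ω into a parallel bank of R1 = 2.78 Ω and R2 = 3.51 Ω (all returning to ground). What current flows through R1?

I ≈ 4.03 mA

Equivalent of the parallel group: R_p = 1.551 Ω.
V_A by voltage divider: V_A = 23.4 × 1.551/(1.69 + 1.551) = 11.20 mV.
I(R1) = V_A / R1 = 11.20/2.78 = 4.029 mA.
(Equivalently: I_total = 7.219 mA, then current-divider fraction G_k/ΣG = 0.5580.)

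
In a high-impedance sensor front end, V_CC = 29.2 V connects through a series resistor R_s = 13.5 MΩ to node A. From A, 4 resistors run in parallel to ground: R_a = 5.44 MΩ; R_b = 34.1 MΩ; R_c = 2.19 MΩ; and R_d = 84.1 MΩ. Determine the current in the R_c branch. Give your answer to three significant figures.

Combine the parallel branches: R_p = (1/5.44 + 1/34.1 + 1/2.19 + 1/84.1)⁻¹ = 1.467 MΩ.
V_A = 29.2 × 1.467/14.97 = 2.862 V.
Branch current I = V_A/R_c = 2.862/2.19 = 1.307 µA.

I ≈ 1.31 µA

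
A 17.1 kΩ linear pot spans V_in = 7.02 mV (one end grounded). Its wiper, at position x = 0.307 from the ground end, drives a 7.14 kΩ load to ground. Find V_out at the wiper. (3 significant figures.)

Split the track: R_lower = x·R_p = 5.250 kΩ, R_upper = (1−x)·R_p = 11.85 kΩ.
(x·R_p) ‖ R_L = 3.025 kΩ.
Then V_out = V_in · 3.025/(11.85 + 3.025) = 1.428 mV.
(Unloaded: V_out = x·V_in = 2.16 mV.)

V_out ≈ 1.43 mV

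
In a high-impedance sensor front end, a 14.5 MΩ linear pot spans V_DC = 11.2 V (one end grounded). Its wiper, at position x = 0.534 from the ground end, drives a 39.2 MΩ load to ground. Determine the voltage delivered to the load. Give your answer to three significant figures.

Lower segment x·R_p = 7.743 MΩ; upper segment (1−x)·R_p = 6.757 MΩ.
R_L loads the lower segment: effective lower R = 6.466 MΩ.
V_out = 11.2 × 6.466/(6.757 + 6.466) = 5.477 V.
(Unloaded: V_out = x·V_DC = 5.98 V.)

V_out ≈ 5.48 V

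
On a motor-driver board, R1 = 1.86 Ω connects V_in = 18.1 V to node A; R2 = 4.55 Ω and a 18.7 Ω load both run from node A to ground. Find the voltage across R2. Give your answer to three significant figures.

V_out ≈ 12.0 V

First combine the lower leg with the load: R2 ‖ R_L = 3.660 Ω.
Then V_out = V_in · R2'/(R1 + R2') = 18.1 × 3.660/5.520 = 12.00 V.
(Unloaded it would be 12.8 V; the load pulls it down.)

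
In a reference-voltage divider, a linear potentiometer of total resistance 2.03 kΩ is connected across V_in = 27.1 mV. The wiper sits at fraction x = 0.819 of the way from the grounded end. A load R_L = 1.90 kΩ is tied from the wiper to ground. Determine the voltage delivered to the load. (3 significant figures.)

V_out ≈ 19.2 mV

The pot divides into 0.3674 kΩ above the wiper and 1.663 kΩ below.
R_L loads the lower segment: effective lower R = 0.8867 kΩ.
Then V_out = V_in · 0.8867/(0.3674 + 0.8867) = 19.16 mV.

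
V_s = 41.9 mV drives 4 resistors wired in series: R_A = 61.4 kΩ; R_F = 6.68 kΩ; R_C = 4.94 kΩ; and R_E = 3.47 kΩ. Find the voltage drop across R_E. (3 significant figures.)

Total series resistance ΣR = 61.4 + 6.68 + 4.94 + 3.47 = 76.49 kΩ.
Voltage divider: V = V_s · (3.470 / 76.49) = 41.9 × 0.04537 = 1.901 mV.

V ≈ 1.90 mV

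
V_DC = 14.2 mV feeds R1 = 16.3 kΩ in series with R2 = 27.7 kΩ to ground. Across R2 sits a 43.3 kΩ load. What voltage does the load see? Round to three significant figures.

R2 ‖ R_L = (27.7 × 43.3)/(27.7 + 43.3) = 16.89 kΩ.
Then V_out = V_DC · R2'/(R1 + R2') = 14.2 × 16.89/33.19 = 7.227 mV.

V_out ≈ 7.23 mV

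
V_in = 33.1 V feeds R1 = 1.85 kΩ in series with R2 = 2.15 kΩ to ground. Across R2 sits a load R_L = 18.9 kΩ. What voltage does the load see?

V_out ≈ 16.9 V

First combine the lower leg with the load: R2 ‖ R_L = 1.930 kΩ.
Now apply the divider: V_out = 33.1 × 0.5106 = 16.90 V.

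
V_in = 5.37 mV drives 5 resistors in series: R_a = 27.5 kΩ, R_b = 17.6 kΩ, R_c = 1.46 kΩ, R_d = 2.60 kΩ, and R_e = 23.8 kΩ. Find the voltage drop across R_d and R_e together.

V ≈ 1.94 mV

Series total: ΣR = 27.5 + 17.6 + 1.46 + 2.60 + 23.8 = 72.96 kΩ.
R_{R_d..R_e} = 2.60 + 23.8 = 26.40 kΩ.
V = V_in · R/ΣR = 5.37 × 0.3618 = 1.943 mV.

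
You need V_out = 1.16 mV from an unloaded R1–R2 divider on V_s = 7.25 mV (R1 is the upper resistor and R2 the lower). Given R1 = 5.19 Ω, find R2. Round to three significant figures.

R2 ≈ 0.989 Ω

V_out/V_s = R2/(R1+R2) = 0.1600.
R2 = R1 · 0.1600/(1 − 0.1600) = 0.9886 Ω.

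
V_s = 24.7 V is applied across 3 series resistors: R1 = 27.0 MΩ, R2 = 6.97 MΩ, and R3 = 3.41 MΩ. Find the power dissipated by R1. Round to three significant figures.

ΣR = 37.38 MΩ → I = 24.7/37.38 = 0.6608 µA.
P = I²R = 0.4366 × 27.0 = 11.79 µW.

P ≈ 11.8 µW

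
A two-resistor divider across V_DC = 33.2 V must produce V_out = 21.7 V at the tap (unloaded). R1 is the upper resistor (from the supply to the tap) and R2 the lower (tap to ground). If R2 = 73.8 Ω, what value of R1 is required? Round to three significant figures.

R1 ≈ 39.1 Ω

The divider ratio is R2/(R1+R2) = 21.7/33.2 = 0.6536.
Rearranging, R1 = R2·(1−k)/k = 73.8 × 0.5300 = 39.11 Ω.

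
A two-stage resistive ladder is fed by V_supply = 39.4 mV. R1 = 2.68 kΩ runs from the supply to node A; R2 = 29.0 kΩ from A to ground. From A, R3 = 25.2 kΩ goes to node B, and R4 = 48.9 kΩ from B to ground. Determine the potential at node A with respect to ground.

V_A ≈ 34.9 mV

Node A sees R2 in parallel with the series input of stage 2, R3 + R4 = 74.10 kΩ.
Effective lower resistance at A: R2 ‖ 74.10 = 20.84 kΩ.
V_A = 39.4 × 20.84/(2.68 + 20.84) = 34.91 mV.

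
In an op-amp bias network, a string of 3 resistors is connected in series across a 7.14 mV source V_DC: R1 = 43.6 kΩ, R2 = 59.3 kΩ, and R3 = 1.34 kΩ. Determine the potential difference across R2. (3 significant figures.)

V ≈ 4.06 mV

Series total: ΣR = 43.6 + 59.3 + 1.34 = 104.2 kΩ.
V = V_DC · R/ΣR = 7.14 × 0.5689 = 4.062 mV.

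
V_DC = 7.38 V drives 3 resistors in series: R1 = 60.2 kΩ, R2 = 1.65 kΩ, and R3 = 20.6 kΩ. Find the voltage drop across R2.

V ≈ 0.148 V

Total series resistance ΣR = 60.2 + 1.65 + 20.6 = 82.45 kΩ.
V = V_DC · R/ΣR = 7.38 × 0.02001 = 0.1477 V.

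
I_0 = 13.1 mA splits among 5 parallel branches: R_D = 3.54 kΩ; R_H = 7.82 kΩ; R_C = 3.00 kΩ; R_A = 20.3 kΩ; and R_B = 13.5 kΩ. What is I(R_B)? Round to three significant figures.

Conductances: ΣG = 1/3.54 + 1/7.82 + 1/3.00 + 1/20.3 + 1/13.5 = 0.8670 (1/kΩ).
Current divider: I(R_B) = I_0 · G_k/ΣG = 13.1 × (0.07407/0.8670) = 13.1 × 0.08543 = 1.119 mA.

I ≈ 1.12 mA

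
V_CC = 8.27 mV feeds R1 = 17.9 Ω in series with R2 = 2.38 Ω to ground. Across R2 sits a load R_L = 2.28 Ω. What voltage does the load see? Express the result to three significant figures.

First combine the lower leg with the load: R2 ‖ R_L = 1.164 Ω.
Now apply the divider: V_out = 8.27 × 0.06108 = 0.5051 mV.

V_out ≈ 0.505 mV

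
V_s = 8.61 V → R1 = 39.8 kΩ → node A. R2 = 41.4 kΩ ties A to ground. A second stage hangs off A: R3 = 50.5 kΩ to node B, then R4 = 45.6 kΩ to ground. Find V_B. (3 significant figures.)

Node A sees R2 in parallel with the series input of stage 2, R3 + R4 = 96.10 kΩ.
R2 ‖ (R3+R4) = 28.93 kΩ.
First divider: V_A = V_s · 28.93/(39.8 + 28.93) = 3.624 V.
Stage 2 is unloaded, so V_B = V_A · R4/(R3+R4) = 3.624 × 45.6/96.10 = 1.720 V.

V_B ≈ 1.72 V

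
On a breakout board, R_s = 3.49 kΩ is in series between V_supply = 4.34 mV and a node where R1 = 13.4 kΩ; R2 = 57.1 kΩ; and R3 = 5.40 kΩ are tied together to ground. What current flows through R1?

Equivalent of the parallel group: R_p = 3.606 kΩ.
Node voltage V_A = V_supply · R_p/(R_s + R_p) = 4.34 × 0.5082 = 2.205 mV.
Branch current I = V_A/R1 = 2.205/13.4 = 0.1646 µA.

I ≈ 0.165 µA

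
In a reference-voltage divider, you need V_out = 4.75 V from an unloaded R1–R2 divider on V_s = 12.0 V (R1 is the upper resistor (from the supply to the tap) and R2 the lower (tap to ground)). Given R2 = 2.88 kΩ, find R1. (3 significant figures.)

V_out/V_s = R2/(R1+R2) = 0.3958.
R1 = R2·(1/k − 1) = 2.88 × 1.526 = 4.396 kΩ.

R1 ≈ 4.40 kΩ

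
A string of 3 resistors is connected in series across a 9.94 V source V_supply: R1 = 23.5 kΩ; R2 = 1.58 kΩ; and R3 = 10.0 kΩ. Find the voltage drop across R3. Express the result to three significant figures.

V ≈ 2.83 V

Series total: ΣR = 23.5 + 1.58 + 10.0 = 35.08 kΩ.
By the voltage-divider rule, V = 9.94 × 10.00/35.08 = 2.834 V.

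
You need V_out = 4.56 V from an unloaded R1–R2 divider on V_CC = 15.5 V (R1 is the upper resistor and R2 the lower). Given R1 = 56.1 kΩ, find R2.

R2 ≈ 23.4 kΩ

Required fraction k = V_out/V_CC = 0.2942.
So R2 = R1 · V_out/(V_CC − V_out) = 56.1 × 4.56/(15.5 − 4.56) = 56.1 × 0.4168 = 23.38 kΩ.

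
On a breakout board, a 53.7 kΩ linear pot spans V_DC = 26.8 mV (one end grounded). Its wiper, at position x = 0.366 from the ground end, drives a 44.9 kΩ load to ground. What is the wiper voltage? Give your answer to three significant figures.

V_out ≈ 7.68 mV

Lower segment x·R_p = 19.65 kΩ; upper segment (1−x)·R_p = 34.05 kΩ.
R_L loads the lower segment: effective lower R = 13.67 kΩ.
Then V_out = V_DC · 13.67/(34.05 + 13.67) = 7.678 mV.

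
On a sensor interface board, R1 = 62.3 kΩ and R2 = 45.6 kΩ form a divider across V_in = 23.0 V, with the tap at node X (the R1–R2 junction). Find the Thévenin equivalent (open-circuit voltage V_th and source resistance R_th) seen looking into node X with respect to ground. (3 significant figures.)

V_th is the unloaded tap voltage: V_in · R2/(R1+R2) = 23.0 × 0.4226 = 9.720 V.
Zeroing V_in shorts the top of R1 to ground, so R_th = R1 ‖ R2 = 26.33 kΩ.

V_th ≈ 9.72 V, R_th ≈ 26.3 kΩ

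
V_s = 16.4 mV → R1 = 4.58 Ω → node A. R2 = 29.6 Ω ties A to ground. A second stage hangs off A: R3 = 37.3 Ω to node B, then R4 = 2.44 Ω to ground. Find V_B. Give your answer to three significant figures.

Looking into the second stage from A: R3 + R4 = 39.74 Ω appears in parallel with R2.
Effective lower resistance at A: R2 ‖ 39.74 = 16.96 Ω.
So V_A = 16.4 × 0.7874 = 12.91 mV.
Stage 2 is unloaded, so V_B = V_A · R4/(R3+R4) = 12.91 × 2.44/39.74 = 0.7929 mV.

V_B ≈ 0.793 mV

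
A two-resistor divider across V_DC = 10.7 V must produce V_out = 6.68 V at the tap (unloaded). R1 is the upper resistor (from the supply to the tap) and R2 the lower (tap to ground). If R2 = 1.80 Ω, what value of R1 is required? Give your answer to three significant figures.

R1 ≈ 1.08 Ω

The divider ratio is R2/(R1+R2) = 6.68/10.7 = 0.6243.
Rearranging, R1 = R2·(1−k)/k = 1.80 × 0.6018 = 1.083 Ω.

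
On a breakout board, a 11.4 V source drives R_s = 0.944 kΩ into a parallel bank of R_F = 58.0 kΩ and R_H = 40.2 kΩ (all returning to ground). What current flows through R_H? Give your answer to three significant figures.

I ≈ 0.273 mA

Combine the parallel branches: R_p = (1/58.0 + 1/40.2)⁻¹ = 23.74 kΩ.
Node voltage V_A = V_s · R_p/(R_s + R_p) = 11.4 × 0.9618 = 10.96 V.
Branch current I = V_A/R_H = 10.96/40.2 = 0.2727 mA.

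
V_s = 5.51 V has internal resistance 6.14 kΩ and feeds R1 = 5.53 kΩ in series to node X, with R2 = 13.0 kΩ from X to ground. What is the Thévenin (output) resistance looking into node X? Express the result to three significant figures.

R1' = 6.14 + 5.53 = 11.67 kΩ (source resistance + R1).
Looking into X with the source shorted: R_th = R1'·R2/(R1'+R2) = 11.67 × 13.0/24.67 = 6.150 kΩ.

R_th ≈ 6.15 kΩ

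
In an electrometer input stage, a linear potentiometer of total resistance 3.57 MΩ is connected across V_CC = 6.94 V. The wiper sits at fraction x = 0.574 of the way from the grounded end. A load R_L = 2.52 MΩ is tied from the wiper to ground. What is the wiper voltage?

Lower segment x·R_p = 2.049 MΩ; upper segment (1−x)·R_p = 1.521 MΩ.
Lower segment in parallel with the load: 2.049 ‖ 2.52 = 1.130 MΩ.
V_out = 6.94 × 1.130/(1.521 + 1.130) = 2.959 V.

V_out ≈ 2.96 V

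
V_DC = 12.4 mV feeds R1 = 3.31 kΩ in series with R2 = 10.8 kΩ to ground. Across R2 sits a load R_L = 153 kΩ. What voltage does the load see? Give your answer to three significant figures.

V_out ≈ 9.34 mV

First combine the lower leg with the load: R2 ‖ R_L = 10.09 kΩ.
Voltage divider with the loaded lower leg: V_out = 12.4 × 10.09/(3.31 + 10.09) = 12.4 × 0.7529 = 9.337 mV.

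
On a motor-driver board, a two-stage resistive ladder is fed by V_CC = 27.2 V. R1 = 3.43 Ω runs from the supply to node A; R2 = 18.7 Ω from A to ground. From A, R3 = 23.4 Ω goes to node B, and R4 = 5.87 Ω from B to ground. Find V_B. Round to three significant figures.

The second stage (R3 + R4 = 29.27 Ω) loads node A in parallel with R2.
R2 ‖ (R3+R4) = 11.41 Ω.
First divider: V_A = V_CC · 11.41/(3.43 + 11.41) = 20.91 V.
Stage 2 is unloaded, so V_B = V_A · R4/(R3+R4) = 20.91 × 5.87/29.27 = 4.194 V.

V_B ≈ 4.19 V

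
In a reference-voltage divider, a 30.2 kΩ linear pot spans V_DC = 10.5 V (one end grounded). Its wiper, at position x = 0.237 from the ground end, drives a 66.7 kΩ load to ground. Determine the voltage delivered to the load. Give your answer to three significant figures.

Split the track: R_lower = x·R_p = 7.157 kΩ, R_upper = (1−x)·R_p = 23.04 kΩ.
R_L loads the lower segment: effective lower R = 6.464 kΩ.
Loaded-divider output: V_out = 10.5 × 0.2191 = 2.300 V.

V_out ≈ 2.30 V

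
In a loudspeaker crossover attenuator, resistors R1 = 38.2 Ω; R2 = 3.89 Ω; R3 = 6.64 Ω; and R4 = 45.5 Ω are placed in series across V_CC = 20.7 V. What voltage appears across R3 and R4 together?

V ≈ 11.5 V

Total series resistance ΣR = 38.2 + 3.89 + 6.64 + 45.5 = 94.23 Ω.
R_{R3..R4} = 6.64 + 45.5 = 52.14 Ω.
Voltage divider: V = V_CC · (52.14 / 94.23) = 20.7 × 0.5533 = 11.45 V.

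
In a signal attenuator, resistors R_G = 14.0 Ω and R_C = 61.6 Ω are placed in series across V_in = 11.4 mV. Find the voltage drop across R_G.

V ≈ 2.11 mV

ΣR = 14.0 + 61.6 = 75.60 Ω.
By the voltage-divider rule, V = 11.4 × 14.00/75.60 = 2.111 mV.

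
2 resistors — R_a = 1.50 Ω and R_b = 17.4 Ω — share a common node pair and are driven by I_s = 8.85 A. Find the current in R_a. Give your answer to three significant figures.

Two-branch current divider: I_k = I_s · R_other/(R_1 + R_2).
I(R_a) = 8.85 × 17.4/(1.50 + 17.4) = 8.85 × 0.9206 = 8.148 A.

I ≈ 8.15 A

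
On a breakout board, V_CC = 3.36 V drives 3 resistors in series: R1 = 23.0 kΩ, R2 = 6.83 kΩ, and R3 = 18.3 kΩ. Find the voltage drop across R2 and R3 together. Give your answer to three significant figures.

V ≈ 1.75 V

ΣR = 23.0 + 6.83 + 18.3 = 48.13 kΩ.
R_{R2..R3} = 6.83 + 18.3 = 25.13 kΩ.
By the voltage-divider rule, V = 3.36 × 25.13/48.13 = 1.754 V.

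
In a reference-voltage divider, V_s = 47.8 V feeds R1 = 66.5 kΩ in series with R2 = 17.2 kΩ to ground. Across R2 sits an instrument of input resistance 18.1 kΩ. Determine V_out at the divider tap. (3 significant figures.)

V_out ≈ 5.60 V

The load sits in parallel with R2, giving an effective lower resistance R2' = R2·R_L/(R2+R_L) = 8.819 kΩ.
Now apply the divider: V_out = 47.8 × 0.1171 = 5.597 V.
(Unloaded it would be 9.82 V; the load pulls it down.)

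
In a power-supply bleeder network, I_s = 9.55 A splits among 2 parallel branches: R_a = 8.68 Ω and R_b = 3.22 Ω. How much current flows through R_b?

For two parallel branches, I_k = I_s · (other R)/(sum of R).
So I = 9.55 × 8.68/11.90 = 6.966 A.

I ≈ 6.97 A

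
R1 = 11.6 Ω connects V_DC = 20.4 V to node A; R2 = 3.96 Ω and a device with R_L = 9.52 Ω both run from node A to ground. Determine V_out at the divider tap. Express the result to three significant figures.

R2 ‖ R_L = (3.96 × 9.52)/(3.96 + 9.52) = 2.797 Ω.
Now apply the divider: V_out = 20.4 × 0.1943 = 3.963 V.

V_out ≈ 3.96 V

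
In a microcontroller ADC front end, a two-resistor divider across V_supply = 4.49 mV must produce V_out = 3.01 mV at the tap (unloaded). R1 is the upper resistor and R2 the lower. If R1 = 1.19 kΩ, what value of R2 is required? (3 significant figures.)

Required fraction k = V_out/V_supply = 0.6704.
So R2 = R1 · V_out/(V_supply − V_out) = 1.19 × 3.01/(4.49 − 3.01) = 1.19 × 2.034 = 2.420 kΩ.

R2 ≈ 2.42 kΩ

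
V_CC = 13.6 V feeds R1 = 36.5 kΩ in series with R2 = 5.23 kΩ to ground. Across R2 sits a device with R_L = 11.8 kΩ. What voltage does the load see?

R2 ‖ R_L = (5.23 × 11.8)/(5.23 + 11.8) = 3.624 kΩ.
Then V_out = V_CC · R2'/(R1 + R2') = 13.6 × 3.624/40.12 = 1.228 V.

V_out ≈ 1.23 V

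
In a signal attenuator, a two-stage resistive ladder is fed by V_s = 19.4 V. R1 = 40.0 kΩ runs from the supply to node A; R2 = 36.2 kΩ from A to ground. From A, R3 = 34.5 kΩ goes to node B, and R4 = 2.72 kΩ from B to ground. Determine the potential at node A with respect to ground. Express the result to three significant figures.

V_A ≈ 6.10 V

Looking into the second stage from A: R3 + R4 = 37.22 kΩ appears in parallel with R2.
R2 ‖ (R3+R4) = 18.35 kΩ.
First divider: V_A = V_s · 18.35/(40.0 + 18.35) = 6.101 V.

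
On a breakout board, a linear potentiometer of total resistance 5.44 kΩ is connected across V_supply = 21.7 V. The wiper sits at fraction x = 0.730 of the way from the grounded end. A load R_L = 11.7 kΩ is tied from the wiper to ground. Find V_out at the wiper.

V_out ≈ 14.5 V

Split the track: R_lower = x·R_p = 3.971 kΩ, R_upper = (1−x)·R_p = 1.469 kΩ.
(x·R_p) ‖ R_L = 2.965 kΩ.
V_out = 21.7 × 2.965/(1.469 + 2.965) = 14.51 V.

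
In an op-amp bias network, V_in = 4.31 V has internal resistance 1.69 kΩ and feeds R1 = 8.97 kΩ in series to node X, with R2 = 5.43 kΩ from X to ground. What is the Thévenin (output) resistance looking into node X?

R1' = 1.69 + 8.97 = 10.66 kΩ (source resistance + R1).
Zeroing V_in shorts the top of R1' to ground, so R_th = R1' ‖ R2 = 3.598 kΩ.

R_th ≈ 3.60 kΩ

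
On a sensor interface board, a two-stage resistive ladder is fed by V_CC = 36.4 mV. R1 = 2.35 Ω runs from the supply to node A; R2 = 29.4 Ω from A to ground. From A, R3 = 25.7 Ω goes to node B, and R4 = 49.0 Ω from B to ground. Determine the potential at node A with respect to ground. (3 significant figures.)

Looking into the second stage from A: R3 + R4 = 74.70 Ω appears in parallel with R2.
R2 ‖ (R3+R4) = 21.10 Ω.
First divider: V_A = V_CC · 21.10/(2.35 + 21.10) = 32.75 mV.

V_A ≈ 32.8 mV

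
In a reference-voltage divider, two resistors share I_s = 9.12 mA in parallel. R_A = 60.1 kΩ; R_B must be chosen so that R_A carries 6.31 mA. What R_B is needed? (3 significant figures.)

R_B ≈ 135 kΩ

The fraction through R_A equals R_B/(R_A+R_B).
6.31/9.12 = R_B/(R_A + R_B) → R_B = R_A · (0.6919)/(1 − 0.6919) = 60.1 × 2.246 = 135.0 kΩ.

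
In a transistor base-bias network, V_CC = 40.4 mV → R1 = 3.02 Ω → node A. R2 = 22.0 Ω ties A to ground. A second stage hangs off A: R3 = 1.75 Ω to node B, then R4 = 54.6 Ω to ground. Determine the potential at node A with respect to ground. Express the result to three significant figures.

V_A ≈ 33.9 mV

The second stage (R3 + R4 = 56.35 Ω) loads node A in parallel with R2.
Effective lower resistance at A: R2 ‖ 56.35 = 15.82 Ω.
V_A = 40.4 × 15.82/(3.02 + 15.82) = 33.92 mV.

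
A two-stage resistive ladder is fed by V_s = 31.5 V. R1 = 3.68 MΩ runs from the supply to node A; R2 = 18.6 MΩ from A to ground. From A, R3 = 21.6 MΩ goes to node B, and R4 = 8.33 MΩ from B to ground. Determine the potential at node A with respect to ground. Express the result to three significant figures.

Node A sees R2 in parallel with the series input of stage 2, R3 + R4 = 29.93 MΩ.
Effective lower resistance at A: R2 ‖ 29.93 = 11.47 MΩ.
V_A = 31.5 × 11.47/(3.68 + 11.47) = 23.85 V.

V_A ≈ 23.8 V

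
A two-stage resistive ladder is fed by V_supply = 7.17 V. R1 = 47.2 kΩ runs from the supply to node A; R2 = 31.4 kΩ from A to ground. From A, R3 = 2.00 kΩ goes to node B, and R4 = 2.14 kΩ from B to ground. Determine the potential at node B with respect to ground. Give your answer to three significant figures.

V_B ≈ 0.267 V

Node A sees R2 in parallel with the series input of stage 2, R3 + R4 = 4.140 kΩ.
Effective lower resistance at A: R2 ‖ 4.140 = 3.658 kΩ.
So V_A = 7.17 × 0.07192 = 0.5157 V.
V_B = V_A × 0.5169 = 0.2666 V.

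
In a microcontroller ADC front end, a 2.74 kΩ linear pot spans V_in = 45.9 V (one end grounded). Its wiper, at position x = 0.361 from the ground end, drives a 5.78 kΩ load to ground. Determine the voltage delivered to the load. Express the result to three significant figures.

V_out ≈ 14.9 V

The pot divides into 1.751 kΩ above the wiper and 0.9891 kΩ below.
(x·R_p) ‖ R_L = 0.8446 kΩ.
Then V_out = V_in · 0.8446/(1.751 + 0.8446) = 14.94 V.
(Unloaded: V_out = x·V_in = 16.6 V.)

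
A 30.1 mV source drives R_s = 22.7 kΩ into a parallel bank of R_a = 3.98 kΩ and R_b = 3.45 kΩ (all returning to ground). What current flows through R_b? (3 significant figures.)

I ≈ 0.657 µA

Parallel bank: R_p = 1/(1/3.98 + 1/3.45) = 1.848 kΩ.
Node voltage V_A = V_supply · R_p/(R_s + R_p) = 30.1 × 0.07528 = 2.266 mV.
I(R_b) = V_A / R_b = 2.266/3.45 = 0.6568 µA.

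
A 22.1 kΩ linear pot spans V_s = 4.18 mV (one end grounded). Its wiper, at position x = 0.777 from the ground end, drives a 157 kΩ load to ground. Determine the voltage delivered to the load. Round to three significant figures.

The pot divides into 4.928 kΩ above the wiper and 17.17 kΩ below.
Lower segment in parallel with the load: 17.17 ‖ 157 = 15.48 kΩ.
V_out = 4.18 × 15.48/(4.928 + 15.48) = 3.171 mV.
(Unloaded: V_out = x·V_s = 3.25 mV.)

V_out ≈ 3.17 mV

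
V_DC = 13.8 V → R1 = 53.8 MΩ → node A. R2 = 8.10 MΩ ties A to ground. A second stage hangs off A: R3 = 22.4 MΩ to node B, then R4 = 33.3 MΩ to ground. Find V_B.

V_B ≈ 0.958 V

Node A sees R2 in parallel with the series input of stage 2, R3 + R4 = 55.70 MΩ.
R2 ‖ (R3+R4) = 7.072 MΩ.
So V_A = 13.8 × 0.1162 = 1.603 V.
V_B = V_A × 0.5978 = 0.9585 V.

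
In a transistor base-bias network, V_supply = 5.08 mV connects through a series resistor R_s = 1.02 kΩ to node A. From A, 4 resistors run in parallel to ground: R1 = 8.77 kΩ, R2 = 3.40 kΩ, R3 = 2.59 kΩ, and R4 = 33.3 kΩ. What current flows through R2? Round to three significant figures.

I ≈ 0.812 µA

Parallel bank: R_p = 1/(1/8.77 + 1/3.40 + 1/2.59 + 1/33.3) = 1.213 kΩ.
V_A = 5.08 × 1.213/2.233 = 2.760 mV.
I(R2) = V_A / R2 = 2.760/3.40 = 0.8117 µA.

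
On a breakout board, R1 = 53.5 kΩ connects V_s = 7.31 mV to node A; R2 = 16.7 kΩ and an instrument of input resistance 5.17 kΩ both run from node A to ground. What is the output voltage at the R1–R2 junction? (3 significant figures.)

V_out ≈ 0.502 mV

The load sits in parallel with R2, giving an effective lower resistance R2' = R2·R_L/(R2+R_L) = 3.948 kΩ.
Now apply the divider: V_out = 7.31 × 0.06872 = 0.5023 mV.
(Unloaded it would be 1.74 mV; the load pulls it down.)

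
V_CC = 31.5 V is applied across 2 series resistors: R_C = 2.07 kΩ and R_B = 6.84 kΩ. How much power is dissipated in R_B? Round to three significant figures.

Series current I = V_CC/ΣR = 31.5/8.910 = 3.535 mA.
P = I²R = 12.50 × 6.84 = 85.49 mW.

P ≈ 85.5 mW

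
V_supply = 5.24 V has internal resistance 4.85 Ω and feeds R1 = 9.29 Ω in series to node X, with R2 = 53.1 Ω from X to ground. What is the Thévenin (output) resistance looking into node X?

R_th ≈ 11.2 Ω

R1' = 4.85 + 9.29 = 14.14 Ω (source resistance + R1).
Zeroing V_supply shorts the top of R1' to ground, so R_th = R1' ‖ R2 = 11.17 Ω.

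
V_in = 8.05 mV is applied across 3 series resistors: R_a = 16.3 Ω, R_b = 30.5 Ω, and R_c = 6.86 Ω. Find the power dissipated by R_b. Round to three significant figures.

ΣR = 53.66 Ω → I = 8.05/53.66 = 0.1500 mA.
P = I²R = 0.02251 × 30.5 = 0.6864 µW.

P ≈ 0.686 µW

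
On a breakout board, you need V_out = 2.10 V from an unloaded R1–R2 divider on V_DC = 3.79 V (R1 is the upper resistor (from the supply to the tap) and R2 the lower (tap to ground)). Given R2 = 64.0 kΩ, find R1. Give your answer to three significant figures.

R1 ≈ 51.5 kΩ

The divider ratio is R2/(R1+R2) = 2.10/3.79 = 0.5541.
Rearranging, R1 = R2·(1−k)/k = 64.0 × 0.8048 = 51.50 kΩ.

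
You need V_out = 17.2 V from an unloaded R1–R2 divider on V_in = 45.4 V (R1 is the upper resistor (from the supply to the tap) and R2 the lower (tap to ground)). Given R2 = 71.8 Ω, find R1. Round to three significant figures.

Required fraction k = V_out/V_in = 0.3789.
So R1 = R2 · (V_in/V_out − 1) = 71.8 × (45.4/17.2 − 1) = 71.8 × 1.640 = 117.7 Ω.

R1 ≈ 118 Ω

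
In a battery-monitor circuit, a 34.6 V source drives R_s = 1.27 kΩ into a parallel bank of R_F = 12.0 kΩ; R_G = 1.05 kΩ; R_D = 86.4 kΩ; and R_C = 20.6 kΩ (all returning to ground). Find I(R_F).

I ≈ 1.21 mA

Equivalent of the parallel group: R_p = 0.9125 kΩ.
Node voltage V_A = V_s · R_p/(R_s + R_p) = 34.6 × 0.4181 = 14.47 V.
I(R_F) = V_A / R_F = 14.47/12.0 = 1.206 mA.
(Check via current divider: I_total = 15.85 mA; share G_k/ΣG = 0.07605 → same result.)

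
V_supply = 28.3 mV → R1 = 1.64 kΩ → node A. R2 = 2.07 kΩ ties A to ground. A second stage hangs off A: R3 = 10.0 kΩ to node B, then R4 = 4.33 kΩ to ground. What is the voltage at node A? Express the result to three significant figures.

V_A ≈ 14.8 mV

Node A sees R2 in parallel with the series input of stage 2, R3 + R4 = 14.33 kΩ.
Effective lower resistance at A: R2 ‖ 14.33 = 1.809 kΩ.
First divider: V_A = V_supply · 1.809/(1.64 + 1.809) = 14.84 mV.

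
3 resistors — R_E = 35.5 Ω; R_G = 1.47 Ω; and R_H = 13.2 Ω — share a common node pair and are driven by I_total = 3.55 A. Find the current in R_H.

Total conductance ΣG = 1/35.5 + 1/1.47 + 1/13.2 = 0.7842 (units of 1/Ω).
By the current-divider rule, I = I_total · G_k/ΣG = 3.55 × 0.09661 = 0.3429 A.

I ≈ 0.343 A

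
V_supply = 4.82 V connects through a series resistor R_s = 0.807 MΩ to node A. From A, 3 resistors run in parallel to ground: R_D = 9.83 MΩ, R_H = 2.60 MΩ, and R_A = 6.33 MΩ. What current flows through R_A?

I ≈ 0.501 µA

Combine the parallel branches: R_p = (1/9.83 + 1/2.60 + 1/6.33)⁻¹ = 1.552 MΩ.
V_A = 4.82 × 1.552/2.359 = 3.171 V.
I(R_A) = V_A / R_A = 3.171/6.33 = 0.5010 µA.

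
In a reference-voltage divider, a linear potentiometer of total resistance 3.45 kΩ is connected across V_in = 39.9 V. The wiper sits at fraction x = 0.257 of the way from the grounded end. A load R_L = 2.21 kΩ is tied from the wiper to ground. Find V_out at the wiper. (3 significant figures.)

V_out ≈ 7.90 V

Lower segment x·R_p = 0.8867 kΩ; upper segment (1−x)·R_p = 2.563 kΩ.
R_L loads the lower segment: effective lower R = 0.6328 kΩ.
Then V_out = V_in · 0.6328/(2.563 + 0.6328) = 7.900 V.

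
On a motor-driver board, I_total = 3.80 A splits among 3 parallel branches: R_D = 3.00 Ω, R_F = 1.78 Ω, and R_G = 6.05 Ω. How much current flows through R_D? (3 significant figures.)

Total conductance ΣG = 1/3.00 + 1/1.78 + 1/6.05 = 1.060 (units of 1/Ω).
Current divider: I(R_D) = I_total · G_k/ΣG = 3.80 × (0.3333/1.060) = 3.80 × 0.3143 = 1.194 A.

I ≈ 1.19 A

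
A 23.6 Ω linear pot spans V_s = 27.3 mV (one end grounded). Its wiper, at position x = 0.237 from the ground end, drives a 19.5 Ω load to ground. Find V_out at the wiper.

Split the track: R_lower = x·R_p = 5.593 Ω, R_upper = (1−x)·R_p = 18.01 Ω.
R_L loads the lower segment: effective lower R = 4.346 Ω.
Loaded-divider output: V_out = 27.3 × 0.1944 = 5.308 mV.
(Unloaded: V_out = x·V_s = 6.47 mV.)

V_out ≈ 5.31 mV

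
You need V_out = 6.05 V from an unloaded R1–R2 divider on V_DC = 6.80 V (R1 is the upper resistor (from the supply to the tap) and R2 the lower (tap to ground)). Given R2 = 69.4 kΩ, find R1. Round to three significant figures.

R1 ≈ 8.60 kΩ

The divider ratio is R2/(R1+R2) = 6.05/6.80 = 0.8897.
So R1 = R2 · (V_DC/V_out − 1) = 69.4 × (6.80/6.05 − 1) = 69.4 × 0.1240 = 8.603 kΩ.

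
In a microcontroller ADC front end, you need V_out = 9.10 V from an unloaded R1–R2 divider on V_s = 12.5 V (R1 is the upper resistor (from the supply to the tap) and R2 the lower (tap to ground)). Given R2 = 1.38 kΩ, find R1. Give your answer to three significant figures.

The divider ratio is R2/(R1+R2) = 9.10/12.5 = 0.7280.
Rearranging, R1 = R2·(1−k)/k = 1.38 × 0.3736 = 0.5156 kΩ.

R1 ≈ 0.516 kΩ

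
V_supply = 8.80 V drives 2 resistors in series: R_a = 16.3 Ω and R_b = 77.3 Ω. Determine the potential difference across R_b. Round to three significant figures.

V ≈ 7.27 V

Series total: ΣR = 16.3 + 77.3 = 93.60 Ω.
By the voltage-divider rule, V = 8.80 × 77.30/93.60 = 7.268 V.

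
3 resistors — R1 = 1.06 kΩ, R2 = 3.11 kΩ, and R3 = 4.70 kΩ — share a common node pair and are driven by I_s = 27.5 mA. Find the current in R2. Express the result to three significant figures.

I ≈ 5.98 mA

Conductances: ΣG = 1/1.06 + 1/3.11 + 1/4.70 = 1.478 (1/kΩ).
Current divider: I(R2) = I_s · G_k/ΣG = 27.5 × (0.3215/1.478) = 27.5 × 0.2176 = 5.984 mA.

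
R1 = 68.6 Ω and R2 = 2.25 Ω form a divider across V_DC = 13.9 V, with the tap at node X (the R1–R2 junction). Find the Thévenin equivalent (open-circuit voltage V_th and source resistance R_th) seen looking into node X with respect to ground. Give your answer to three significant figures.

V_th ≈ 0.441 V, R_th ≈ 2.18 Ω

V_th is the unloaded tap voltage: V_DC · R2/(R1+R2) = 13.9 × 0.03176 = 0.4414 V.
Looking into X with the source shorted: R_th = R1·R2/(R1+R2) = 68.60 × 2.25/70.85 = 2.179 Ω.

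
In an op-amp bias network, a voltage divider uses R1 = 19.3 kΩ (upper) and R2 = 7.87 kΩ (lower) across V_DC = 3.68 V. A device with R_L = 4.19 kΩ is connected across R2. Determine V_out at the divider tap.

V_out ≈ 0.457 V

First combine the lower leg with the load: R2 ‖ R_L = 2.734 kΩ.
Voltage divider with the loaded lower leg: V_out = 3.68 × 2.734/(19.3 + 2.734) = 3.68 × 0.1241 = 0.4567 V.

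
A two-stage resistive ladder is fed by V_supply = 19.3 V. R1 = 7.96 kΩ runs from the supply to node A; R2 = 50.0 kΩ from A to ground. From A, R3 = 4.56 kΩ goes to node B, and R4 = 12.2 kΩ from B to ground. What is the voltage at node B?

V_B ≈ 8.60 V

Node A sees R2 in parallel with the series input of stage 2, R3 + R4 = 16.76 kΩ.
R2 ‖ (R3+R4) = 12.55 kΩ.
First divider: V_A = V_supply · 12.55/(7.96 + 12.55) = 11.81 V.
V_B = V_A × 0.7279 = 8.597 V.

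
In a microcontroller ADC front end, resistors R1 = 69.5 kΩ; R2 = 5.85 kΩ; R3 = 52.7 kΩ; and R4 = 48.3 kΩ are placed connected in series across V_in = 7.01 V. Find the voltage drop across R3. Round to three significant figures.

ΣR = 69.5 + 5.85 + 52.7 + 48.3 = 176.3 kΩ.
By the voltage-divider rule, V = 7.01 × 52.70/176.3 = 2.095 V.

V ≈ 2.09 V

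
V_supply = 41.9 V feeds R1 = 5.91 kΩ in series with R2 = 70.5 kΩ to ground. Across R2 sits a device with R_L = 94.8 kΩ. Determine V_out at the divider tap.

V_out ≈ 36.6 V

R2 ‖ R_L = (70.5 × 94.8)/(70.5 + 94.8) = 40.43 kΩ.
Then V_out = V_supply · R2'/(R1 + R2') = 41.9 × 40.43/46.34 = 36.56 V.
(Unloaded it would be 38.7 V; the load pulls it down.)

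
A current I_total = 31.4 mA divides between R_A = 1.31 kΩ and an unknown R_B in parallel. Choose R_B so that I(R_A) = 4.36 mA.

The fraction through R_A equals R_B/(R_A+R_B).
With f = 0.1389, R_B = R_A · f/(1−f) = 1.31 × 0.1612 = 0.2112 kΩ.

R_B ≈ 0.211 kΩ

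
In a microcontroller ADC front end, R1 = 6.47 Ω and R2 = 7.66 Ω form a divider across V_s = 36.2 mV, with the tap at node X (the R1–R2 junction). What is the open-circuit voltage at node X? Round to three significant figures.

V_th ≈ 19.6 mV

V_th is the unloaded tap voltage: V_s · R2/(R1+R2) = 36.2 × 0.5421 = 19.62 mV.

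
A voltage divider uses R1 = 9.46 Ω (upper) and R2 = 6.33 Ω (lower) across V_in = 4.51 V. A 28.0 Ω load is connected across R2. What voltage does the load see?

V_out ≈ 1.59 V

First combine the lower leg with the load: R2 ‖ R_L = 5.163 Ω.
Voltage divider with the loaded lower leg: V_out = 4.51 × 5.163/(9.46 + 5.163) = 4.51 × 0.3531 = 1.592 V.
(Unloaded it would be 1.81 V; the load pulls it down.)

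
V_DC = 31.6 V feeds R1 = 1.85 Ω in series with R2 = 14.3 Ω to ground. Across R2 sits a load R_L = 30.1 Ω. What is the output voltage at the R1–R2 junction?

The load sits in parallel with R2, giving an effective lower resistance R2' = R2·R_L/(R2+R_L) = 9.694 Ω.
Voltage divider with the loaded lower leg: V_out = 31.6 × 9.694/(1.85 + 9.694) = 31.6 × 0.8397 = 26.54 V.
(Unloaded it would be 28.0 V; the load pulls it down.)

V_out ≈ 26.5 V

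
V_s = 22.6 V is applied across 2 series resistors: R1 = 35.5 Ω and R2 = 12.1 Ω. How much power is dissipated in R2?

P ≈ 2.73 W

ΣR = 47.60 Ω → I = 22.6/47.60 = 0.4748 A.
P = I²R = 0.2254 × 12.1 = 2.728 W.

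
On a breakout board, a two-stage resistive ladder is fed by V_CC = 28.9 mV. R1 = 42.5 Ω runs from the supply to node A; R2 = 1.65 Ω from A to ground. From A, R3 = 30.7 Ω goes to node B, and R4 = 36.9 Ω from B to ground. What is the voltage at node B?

Looking into the second stage from A: R3 + R4 = 67.60 Ω appears in parallel with R2.
Effective lower resistance at A: R2 ‖ 67.60 = 1.611 Ω.
First divider: V_A = V_CC · 1.611/(42.5 + 1.611) = 1.055 mV.
V_B = V_A × 0.5459 = 0.5760 mV.

V_B ≈ 0.576 mV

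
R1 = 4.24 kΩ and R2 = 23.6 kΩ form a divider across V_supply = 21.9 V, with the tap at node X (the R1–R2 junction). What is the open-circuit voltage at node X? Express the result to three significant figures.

V_th is the unloaded tap voltage: V_supply · R2/(R1+R2) = 21.9 × 0.8477 = 18.56 V.

V_th ≈ 18.6 V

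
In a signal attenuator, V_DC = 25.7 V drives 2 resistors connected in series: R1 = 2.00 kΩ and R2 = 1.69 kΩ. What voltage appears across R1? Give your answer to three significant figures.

V ≈ 13.9 V

Total series resistance ΣR = 2.00 + 1.69 = 3.690 kΩ.
V = V_DC · R/ΣR = 25.7 × 0.5420 = 13.93 V.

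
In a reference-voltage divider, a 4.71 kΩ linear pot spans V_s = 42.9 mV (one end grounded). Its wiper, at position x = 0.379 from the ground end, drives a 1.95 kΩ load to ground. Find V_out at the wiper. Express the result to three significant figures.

The pot divides into 2.925 kΩ above the wiper and 1.785 kΩ below.
Lower segment in parallel with the load: 1.785 ‖ 1.95 = 0.9320 kΩ.
Then V_out = V_s · 0.9320/(2.925 + 0.9320) = 10.37 mV.

V_out ≈ 10.4 mV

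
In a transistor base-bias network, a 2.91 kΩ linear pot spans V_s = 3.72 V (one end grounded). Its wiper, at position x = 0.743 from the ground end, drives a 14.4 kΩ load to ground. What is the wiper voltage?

Split the track: R_lower = x·R_p = 2.162 kΩ, R_upper = (1−x)·R_p = 0.7479 kΩ.
Lower segment in parallel with the load: 2.162 ‖ 14.4 = 1.880 kΩ.
V_out = 3.72 × 1.880/(0.7479 + 1.880) = 2.661 V.
(Unloaded: V_out = x·V_s = 2.76 V.)

V_out ≈ 2.66 V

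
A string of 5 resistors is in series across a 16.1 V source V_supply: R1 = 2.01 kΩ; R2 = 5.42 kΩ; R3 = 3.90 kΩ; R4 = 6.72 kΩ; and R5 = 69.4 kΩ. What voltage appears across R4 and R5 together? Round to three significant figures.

ΣR = 2.01 + 5.42 + 3.90 + 6.72 + 69.4 = 87.45 kΩ.
R_{R4..R5} = 6.72 + 69.4 = 76.12 kΩ.
V = V_supply · R/ΣR = 16.1 × 0.8704 = 14.01 V.

V ≈ 14.0 V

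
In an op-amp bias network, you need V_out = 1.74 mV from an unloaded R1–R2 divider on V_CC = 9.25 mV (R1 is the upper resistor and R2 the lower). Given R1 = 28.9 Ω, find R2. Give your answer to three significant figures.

V_out/V_CC = R2/(R1+R2) = 0.1881.
So R2 = R1 · V_out/(V_CC − V_out) = 28.9 × 1.74/(9.25 − 1.74) = 28.9 × 0.2317 = 6.696 Ω.

R2 ≈ 6.70 Ω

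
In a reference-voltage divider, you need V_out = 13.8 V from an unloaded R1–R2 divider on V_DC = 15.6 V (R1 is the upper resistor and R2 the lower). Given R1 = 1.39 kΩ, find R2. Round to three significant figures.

The divider ratio is R2/(R1+R2) = 13.8/15.6 = 0.8846.
So R2 = R1 · V_out/(V_DC − V_out) = 1.39 × 13.8/(15.6 − 13.8) = 1.39 × 7.667 = 10.66 kΩ.

R2 ≈ 10.7 kΩ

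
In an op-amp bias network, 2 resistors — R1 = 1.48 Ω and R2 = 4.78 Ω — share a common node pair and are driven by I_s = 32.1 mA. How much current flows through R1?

Two-branch current divider: I_k = I_s · R_other/(R_1 + R_2).
I(R1) = 32.1 × 4.78/(1.48 + 4.78) = 32.1 × 0.7636 = 24.51 mA.

I ≈ 24.5 mA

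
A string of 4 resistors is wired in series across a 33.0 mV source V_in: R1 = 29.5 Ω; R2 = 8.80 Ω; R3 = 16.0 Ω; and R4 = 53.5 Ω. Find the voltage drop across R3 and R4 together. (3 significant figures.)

V ≈ 21.3 mV

Total series resistance ΣR = 29.5 + 8.80 + 16.0 + 53.5 = 107.8 Ω.
R_{R3..R4} = 16.0 + 53.5 = 69.50 Ω.
Voltage divider: V = V_in · (69.50 / 107.8) = 33.0 × 0.6447 = 21.28 mV.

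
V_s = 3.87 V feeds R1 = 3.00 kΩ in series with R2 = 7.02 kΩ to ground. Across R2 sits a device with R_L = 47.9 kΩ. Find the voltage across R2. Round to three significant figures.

V_out ≈ 2.60 V

R2 ‖ R_L = (7.02 × 47.9)/(7.02 + 47.9) = 6.123 kΩ.
Voltage divider with the loaded lower leg: V_out = 3.87 × 6.123/(3.00 + 6.123) = 3.87 × 0.6711 = 2.597 V.
(Unloaded it would be 2.71 V; the load pulls it down.)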